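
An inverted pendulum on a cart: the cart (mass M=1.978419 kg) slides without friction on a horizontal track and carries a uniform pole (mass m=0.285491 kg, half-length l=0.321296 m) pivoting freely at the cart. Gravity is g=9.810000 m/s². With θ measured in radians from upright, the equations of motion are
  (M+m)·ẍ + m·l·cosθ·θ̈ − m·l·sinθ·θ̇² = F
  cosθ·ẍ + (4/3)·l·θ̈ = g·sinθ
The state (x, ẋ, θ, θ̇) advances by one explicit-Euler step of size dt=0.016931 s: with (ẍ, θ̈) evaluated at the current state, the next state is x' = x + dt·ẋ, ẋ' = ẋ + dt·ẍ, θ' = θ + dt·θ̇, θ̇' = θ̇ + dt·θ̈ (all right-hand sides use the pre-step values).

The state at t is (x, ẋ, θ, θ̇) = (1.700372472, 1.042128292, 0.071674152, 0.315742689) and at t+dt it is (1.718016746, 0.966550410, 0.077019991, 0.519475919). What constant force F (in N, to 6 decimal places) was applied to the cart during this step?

F = -9.005536 N

ẍ = (ẋ'−ẋ)/dt = (0.966550410−1.042128292)/0.016931 = -4.463876
θ̈ = (θ̇'−θ̇)/dt = (0.519475919−0.315742689)/0.016931 = 12.033148
sinθ=0.071613, cosθ=0.997433
F = (M+m)·ẍ + m·l·cosθ·θ̈ − m·l·sinθ·θ̇² = -10.105813 + 1.100932 − 0.000655 = -9.005536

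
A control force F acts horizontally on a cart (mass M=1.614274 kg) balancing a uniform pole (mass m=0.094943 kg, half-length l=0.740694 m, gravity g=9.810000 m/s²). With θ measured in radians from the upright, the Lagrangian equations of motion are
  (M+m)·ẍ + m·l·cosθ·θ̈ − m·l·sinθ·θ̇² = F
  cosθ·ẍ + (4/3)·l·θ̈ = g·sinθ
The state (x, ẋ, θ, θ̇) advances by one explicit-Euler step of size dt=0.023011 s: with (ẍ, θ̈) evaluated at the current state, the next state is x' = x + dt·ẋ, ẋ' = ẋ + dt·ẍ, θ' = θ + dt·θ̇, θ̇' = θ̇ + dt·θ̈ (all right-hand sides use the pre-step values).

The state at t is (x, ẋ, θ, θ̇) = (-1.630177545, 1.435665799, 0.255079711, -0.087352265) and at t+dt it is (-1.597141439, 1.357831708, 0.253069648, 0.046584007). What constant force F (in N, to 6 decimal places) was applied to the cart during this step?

F = -5.385439 N

ẍ = (ẋ'−ẋ)/dt = (1.357831708−1.435665799)/0.023011 = -3.382473
θ̈ = (θ̇'−θ̇)/dt = (0.046584007−-0.087352265)/0.023011 = 5.820532
sinθ=0.252323, cosθ=0.967643
F = (M+m)·ẍ + m·l·cosθ·θ̈ − m·l·sinθ·θ̇² = -5.781381 + 0.396077 − 0.000135 = -5.385439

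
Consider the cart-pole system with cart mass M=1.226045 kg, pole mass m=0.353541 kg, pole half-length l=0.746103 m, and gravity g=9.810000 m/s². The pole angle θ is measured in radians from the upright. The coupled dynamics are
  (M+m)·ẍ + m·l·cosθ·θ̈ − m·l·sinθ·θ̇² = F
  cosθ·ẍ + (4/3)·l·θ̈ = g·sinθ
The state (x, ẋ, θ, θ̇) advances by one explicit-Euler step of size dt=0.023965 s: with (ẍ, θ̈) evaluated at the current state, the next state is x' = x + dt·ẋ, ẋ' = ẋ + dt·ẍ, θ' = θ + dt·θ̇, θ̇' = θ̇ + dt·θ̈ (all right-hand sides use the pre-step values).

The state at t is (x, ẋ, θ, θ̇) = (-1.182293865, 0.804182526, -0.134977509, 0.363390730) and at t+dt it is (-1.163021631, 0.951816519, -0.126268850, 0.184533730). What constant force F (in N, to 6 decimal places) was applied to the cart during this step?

F = 7.784832 N

ẍ = (ẋ'−ẋ)/dt = (0.951816519−0.804182526)/0.023965 = 6.160400
θ̈ = (θ̇'−θ̇)/dt = (0.184533730−0.363390730)/0.023965 = -7.463259
sinθ=-0.134568, cosθ=0.990904
F = (M+m)·ẍ + m·l·cosθ·θ̈ − m·l·sinθ·θ̇² = 9.730882 + -1.950737 − -0.004687 = 7.784832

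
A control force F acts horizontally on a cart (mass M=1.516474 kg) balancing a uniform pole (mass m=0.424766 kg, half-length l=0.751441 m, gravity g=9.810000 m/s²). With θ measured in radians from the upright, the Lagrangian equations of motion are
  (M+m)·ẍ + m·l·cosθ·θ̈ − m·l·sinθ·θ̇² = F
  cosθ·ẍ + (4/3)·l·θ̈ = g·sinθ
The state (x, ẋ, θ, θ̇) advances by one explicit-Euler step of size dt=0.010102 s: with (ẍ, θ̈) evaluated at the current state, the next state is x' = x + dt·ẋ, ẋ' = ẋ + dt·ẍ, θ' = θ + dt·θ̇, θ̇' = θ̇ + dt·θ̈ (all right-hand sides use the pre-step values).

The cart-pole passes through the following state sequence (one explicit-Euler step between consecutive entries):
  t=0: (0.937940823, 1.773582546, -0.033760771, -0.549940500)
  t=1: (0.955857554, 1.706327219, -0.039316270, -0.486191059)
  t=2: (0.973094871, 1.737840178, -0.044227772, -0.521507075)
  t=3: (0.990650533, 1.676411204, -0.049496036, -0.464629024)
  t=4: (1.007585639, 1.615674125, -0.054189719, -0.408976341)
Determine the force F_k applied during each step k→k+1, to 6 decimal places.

F_0 = -10.907686 N
F_1 = 4.943624 N
F_2 = -10.005212 N
F_3 = -9.911797 N

step 0→1:
  ẍ = (ẋ'−ẋ)/dt = (1.706327219−1.773582546)/0.010102 = -6.657625
  θ̈ = (θ̇'−θ̇)/dt = (-0.486191059−-0.549940500)/0.010102 = 6.310576
  sinθ=-0.033754, cosθ=0.999430
  F = (M+m)·ẍ + m·l·cosθ·θ̈ − m·l·sinθ·θ̇² = -12.924048 + 2.013103 − -0.003258 = -10.907686
step 1→2:
  ẍ = (ẋ'−ẋ)/dt = (1.737840178−1.706327219)/0.010102 = 3.119477
  θ̈ = (θ̇'−θ̇)/dt = (-0.521507075−-0.486191059)/0.010102 = -3.495943
  sinθ=-0.039306, cosθ=0.999227
  F = (M+m)·ẍ + m·l·cosθ·θ̈ − m·l·sinθ·θ̇² = 6.055654 + -1.114996 − -0.002966 = 4.943624
step 2→3:
  ẍ = (ẋ'−ẋ)/dt = (1.676411204−1.737840178)/0.010102 = -6.080873
  θ̈ = (θ̇'−θ̇)/dt = (-0.464629024−-0.521507075)/0.010102 = 5.630375
  sinθ=-0.044213, cosθ=0.999022
  F = (M+m)·ẍ + m·l·cosθ·θ̈ − m·l·sinθ·θ̇² = -11.804433 + 1.795383 − -0.003838 = -10.005212
step 3→4:
  ẍ = (ẋ'−ẋ)/dt = (1.615674125−1.676411204)/0.010102 = -6.012382
  θ̈ = (θ̇'−θ̇)/dt = (-0.408976341−-0.464629024)/0.010102 = 5.509076
  sinθ=-0.049476, cosθ=0.998775
  F = (M+m)·ẍ + m·l·cosθ·θ̈ − m·l·sinθ·θ̇² = -11.671476 + 1.756270 − -0.003409 = -9.911797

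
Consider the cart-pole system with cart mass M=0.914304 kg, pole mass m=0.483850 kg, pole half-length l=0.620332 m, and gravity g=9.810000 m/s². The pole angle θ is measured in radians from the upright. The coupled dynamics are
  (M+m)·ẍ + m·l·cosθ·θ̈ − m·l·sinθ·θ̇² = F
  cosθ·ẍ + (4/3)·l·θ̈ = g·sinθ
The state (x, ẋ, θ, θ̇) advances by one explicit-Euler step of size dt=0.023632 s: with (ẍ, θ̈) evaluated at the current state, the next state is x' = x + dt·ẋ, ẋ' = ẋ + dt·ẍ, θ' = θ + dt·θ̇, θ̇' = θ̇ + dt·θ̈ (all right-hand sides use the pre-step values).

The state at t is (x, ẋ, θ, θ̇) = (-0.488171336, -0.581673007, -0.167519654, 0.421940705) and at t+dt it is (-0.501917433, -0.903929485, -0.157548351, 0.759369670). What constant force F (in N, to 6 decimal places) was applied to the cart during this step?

ẍ = (ẋ'−ẋ)/dt = (-0.903929485−-0.581673007)/0.023632 = -13.636445
θ̈ = (θ̇'−θ̇)/dt = (0.759369670−0.421940705)/0.023632 = 14.278477
sinθ=-0.166737, cosθ=0.986001
F = (M+m)·ẍ + m·l·cosθ·θ̈ − m·l·sinθ·θ̇² = -19.065851 + 4.225658 − -0.008910 = -14.831283

F = -14.831283 N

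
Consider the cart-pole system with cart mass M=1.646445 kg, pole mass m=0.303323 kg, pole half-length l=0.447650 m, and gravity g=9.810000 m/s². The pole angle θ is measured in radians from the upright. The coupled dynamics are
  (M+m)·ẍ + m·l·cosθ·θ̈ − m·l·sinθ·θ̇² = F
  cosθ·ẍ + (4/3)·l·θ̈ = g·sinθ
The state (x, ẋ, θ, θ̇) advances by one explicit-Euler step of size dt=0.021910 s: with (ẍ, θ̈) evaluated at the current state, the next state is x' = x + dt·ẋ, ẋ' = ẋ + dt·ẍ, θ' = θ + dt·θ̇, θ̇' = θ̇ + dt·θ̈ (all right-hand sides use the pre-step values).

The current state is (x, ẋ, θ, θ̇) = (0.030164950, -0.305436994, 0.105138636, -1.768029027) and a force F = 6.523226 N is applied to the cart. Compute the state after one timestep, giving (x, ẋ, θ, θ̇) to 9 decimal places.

(0.023472825, -0.224964922, 0.066401120, -1.864317071)

sinθ=0.104945040, cosθ=0.994478023
temp = (F + m·l·θ̇²·sinθ)/(M+m) = (6.523226 + 0.044543530)/1.949768 = 3.368487702
θ̈ = (g·sinθ − cosθ·temp)/(l·(4/3 − m·cos²θ/(M+m))) = -4.394707638
ẍ = temp − m·l·θ̈·cosθ/(M+m) = 3.672846718
Euler: x'=0.030164950+0.021910·-0.305436994=0.023472825, ẋ'=-0.305436994+0.021910·3.672846718=-0.224964922
       θ'=0.105138636+0.021910·-1.768029027=0.066401120, θ̇'=-1.768029027+0.021910·-4.394707638=-1.864317071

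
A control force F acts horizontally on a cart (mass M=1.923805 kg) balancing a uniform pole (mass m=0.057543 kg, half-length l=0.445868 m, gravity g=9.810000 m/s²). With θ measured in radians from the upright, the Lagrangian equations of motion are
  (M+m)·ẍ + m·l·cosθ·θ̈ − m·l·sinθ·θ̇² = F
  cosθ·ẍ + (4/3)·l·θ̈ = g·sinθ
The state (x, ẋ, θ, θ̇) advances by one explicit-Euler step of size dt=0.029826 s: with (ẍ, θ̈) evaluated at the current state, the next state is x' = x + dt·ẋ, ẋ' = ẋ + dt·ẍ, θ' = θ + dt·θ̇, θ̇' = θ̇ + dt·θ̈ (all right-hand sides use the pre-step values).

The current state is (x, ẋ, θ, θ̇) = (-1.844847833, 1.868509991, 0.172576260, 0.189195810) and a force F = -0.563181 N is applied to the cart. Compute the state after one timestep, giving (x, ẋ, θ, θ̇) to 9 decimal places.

sinθ=0.171720907, cosθ=0.985145639
temp = (F + m·l·θ̇²·sinθ)/(M+m) = (-0.563181 + 0.000157705)/1.981348 = -0.284161740
θ̈ = (g·sinθ − cosθ·temp)/(l·(4/3 − m·cos²θ/(M+m))) = 3.375912731
ẍ = temp − m·l·θ̈·cosθ/(M+m) = -0.327227260
Euler: x'=-1.844847833+0.029826·1.868509991=-1.789117654, ẋ'=1.868509991+0.029826·-0.327227260=1.858750111
       θ'=0.172576260+0.029826·0.189195810=0.178219214, θ̇'=0.189195810+0.029826·3.375912731=0.289885783

(-1.789117654, 1.858750111, 0.178219214, 0.289885783)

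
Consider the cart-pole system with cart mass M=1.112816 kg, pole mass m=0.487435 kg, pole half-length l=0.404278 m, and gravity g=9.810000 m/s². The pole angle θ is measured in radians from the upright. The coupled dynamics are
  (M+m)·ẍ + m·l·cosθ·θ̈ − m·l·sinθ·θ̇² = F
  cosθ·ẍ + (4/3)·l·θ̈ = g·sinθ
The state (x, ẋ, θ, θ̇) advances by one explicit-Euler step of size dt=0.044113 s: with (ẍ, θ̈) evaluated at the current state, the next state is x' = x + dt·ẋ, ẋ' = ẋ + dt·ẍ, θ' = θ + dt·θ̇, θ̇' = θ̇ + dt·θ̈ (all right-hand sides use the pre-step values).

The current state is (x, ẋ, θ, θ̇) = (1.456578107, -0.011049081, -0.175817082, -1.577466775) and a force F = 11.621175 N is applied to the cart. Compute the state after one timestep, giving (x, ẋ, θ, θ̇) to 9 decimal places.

sinθ=-0.174912682, cosθ=0.984583950
temp = (F + m·l·θ̇²·sinθ)/(M+m) = (11.621175 + -0.085770622)/1.600251 = 7.208496903
θ̈ = (g·sinθ − cosθ·temp)/(l·(4/3 − m·cos²θ/(M+m))) = -21.000856767
ẍ = temp − m·l·θ̈·cosθ/(M+m) = 9.754731860
Euler: x'=1.456578107+0.044113·-0.011049081=1.456090699, ẋ'=-0.011049081+0.044113·9.754731860=0.419261406
       θ'=-0.175817082+0.044113·-1.577466775=-0.245403874, θ̇'=-1.577466775+0.044113·-21.000856767=-2.503877570

(1.456090699, 0.419261406, -0.245403874, -2.503877570)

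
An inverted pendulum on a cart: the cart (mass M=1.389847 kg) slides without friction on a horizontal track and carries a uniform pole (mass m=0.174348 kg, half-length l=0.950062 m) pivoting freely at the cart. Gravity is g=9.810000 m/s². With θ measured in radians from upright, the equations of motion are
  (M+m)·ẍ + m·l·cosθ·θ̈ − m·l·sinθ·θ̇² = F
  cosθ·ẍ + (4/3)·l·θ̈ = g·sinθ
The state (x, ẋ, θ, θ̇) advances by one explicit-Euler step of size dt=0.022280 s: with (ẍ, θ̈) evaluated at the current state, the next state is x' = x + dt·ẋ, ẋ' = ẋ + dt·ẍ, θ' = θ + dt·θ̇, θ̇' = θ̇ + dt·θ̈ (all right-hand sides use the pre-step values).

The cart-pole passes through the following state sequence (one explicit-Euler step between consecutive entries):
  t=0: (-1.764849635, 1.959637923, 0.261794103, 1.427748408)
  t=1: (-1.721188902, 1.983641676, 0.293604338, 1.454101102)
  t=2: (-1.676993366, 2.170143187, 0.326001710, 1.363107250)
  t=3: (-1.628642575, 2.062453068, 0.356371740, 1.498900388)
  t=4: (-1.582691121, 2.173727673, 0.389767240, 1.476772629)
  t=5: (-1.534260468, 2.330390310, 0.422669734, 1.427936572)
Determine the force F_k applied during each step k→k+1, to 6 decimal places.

step 0→1:
  ẍ = (ẋ'−ẋ)/dt = (1.983641676−1.959637923)/0.022280 = 1.077368
  θ̈ = (θ̇'−θ̇)/dt = (1.454101102−1.427748408)/0.022280 = 1.182796
  sinθ=0.258814, cosθ=0.965927
  F = (M+m)·ẍ + m·l·cosθ·θ̈ − m·l·sinθ·θ̇² = 1.685213 + 0.189244 − 0.087390 = 1.787068
step 1→2:
  ẍ = (ẋ'−ẋ)/dt = (2.170143187−1.983641676)/0.022280 = 8.370804
  θ̈ = (θ̇'−θ̇)/dt = (1.363107250−1.454101102)/0.022280 = -4.084105
  sinθ=0.289404, cosθ=0.957207
  F = (M+m)·ẍ + m·l·cosθ·θ̈ − m·l·sinθ·θ̇² = 13.093570 + -0.647548 − 0.101359 = 12.344663
step 2→3:
  ẍ = (ẋ'−ẋ)/dt = (2.062453068−2.170143187)/0.022280 = -4.833488
  θ̈ = (θ̇'−θ̇)/dt = (1.498900388−1.363107250)/0.022280 = 6.094845
  sinθ=0.320258, cosθ=0.947330
  F = (M+m)·ẍ + m·l·cosθ·θ̈ − m·l·sinθ·θ̇² = -7.560518 + 0.956386 − 0.098566 = -6.702699
step 3→4:
  ẍ = (ẋ'−ẋ)/dt = (2.173727673−2.062453068)/0.022280 = 4.994372
  θ̈ = (θ̇'−θ̇)/dt = (1.476772629−1.498900388)/0.022280 = -0.993167
  sinθ=0.348876, cosθ=0.937169
  F = (M+m)·ẍ + m·l·cosθ·θ̈ − m·l·sinθ·θ̇² = 7.812171 + -0.154173 − 0.129833 = 7.528165
step 4→5:
  ẍ = (ẋ'−ẋ)/dt = (2.330390310−2.173727673)/0.022280 = 7.031537
  θ̈ = (θ̇'−θ̇)/dt = (1.427936572−1.476772629)/0.022280 = -2.191924
  sinθ=0.379973, cosθ=0.924998
  F = (M+m)·ẍ + m·l·cosθ·θ̈ − m·l·sinθ·θ̇² = 10.998695 + -0.335842 − 0.137262 = 10.525591

F_0 = 1.787068 N
F_1 = 12.344663 N
F_2 = -6.702699 N
F_3 = 7.528165 N
F_4 = 10.525591 N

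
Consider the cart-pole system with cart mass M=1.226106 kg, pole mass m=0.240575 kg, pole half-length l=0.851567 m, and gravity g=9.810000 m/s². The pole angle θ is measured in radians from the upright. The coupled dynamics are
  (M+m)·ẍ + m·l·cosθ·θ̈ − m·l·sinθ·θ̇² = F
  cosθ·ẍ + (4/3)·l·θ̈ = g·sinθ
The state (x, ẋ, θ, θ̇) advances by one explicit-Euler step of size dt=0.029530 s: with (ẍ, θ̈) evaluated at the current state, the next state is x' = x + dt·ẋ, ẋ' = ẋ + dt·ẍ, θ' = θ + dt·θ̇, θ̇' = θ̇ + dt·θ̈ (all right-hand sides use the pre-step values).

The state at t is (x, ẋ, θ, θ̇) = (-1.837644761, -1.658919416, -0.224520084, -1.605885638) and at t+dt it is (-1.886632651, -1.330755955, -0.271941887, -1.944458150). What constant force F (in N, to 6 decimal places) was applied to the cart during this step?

F = 14.126772 N

ẍ = (ẋ'−ẋ)/dt = (-1.330755955−-1.658919416)/0.029530 = 11.112884
θ̈ = (θ̇'−θ̇)/dt = (-1.944458150−-1.605885638)/0.029530 = -11.465375
sinθ=-0.222639, cosθ=0.974901
F = (M+m)·ẍ + m·l·cosθ·θ̈ − m·l·sinθ·θ̇² = 16.299056 + -2.289908 − -0.117625 = 14.126772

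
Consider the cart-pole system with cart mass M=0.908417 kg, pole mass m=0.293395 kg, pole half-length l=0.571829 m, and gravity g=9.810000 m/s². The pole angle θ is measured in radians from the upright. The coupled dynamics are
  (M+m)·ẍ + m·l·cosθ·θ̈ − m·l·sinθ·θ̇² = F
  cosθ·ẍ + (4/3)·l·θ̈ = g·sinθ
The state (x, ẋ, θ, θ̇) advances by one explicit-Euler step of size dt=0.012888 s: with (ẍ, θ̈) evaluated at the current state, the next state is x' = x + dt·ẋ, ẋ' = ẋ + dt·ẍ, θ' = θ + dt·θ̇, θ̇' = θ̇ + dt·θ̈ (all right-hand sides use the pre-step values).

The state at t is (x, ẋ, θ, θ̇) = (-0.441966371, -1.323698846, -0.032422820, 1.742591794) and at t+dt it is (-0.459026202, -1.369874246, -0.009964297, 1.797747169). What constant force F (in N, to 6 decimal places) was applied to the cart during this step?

F = -3.571745 N

ẍ = (ẋ'−ẋ)/dt = (-1.369874246−-1.323698846)/0.012888 = -3.582821
θ̈ = (θ̇'−θ̇)/dt = (1.797747169−1.742591794)/0.012888 = 4.279591
sinθ=-0.032417, cosθ=0.999474
F = (M+m)·ẍ + m·l·cosθ·θ̈ − m·l·sinθ·θ̇² = -4.305878 + 0.717617 − -0.016515 = -3.571745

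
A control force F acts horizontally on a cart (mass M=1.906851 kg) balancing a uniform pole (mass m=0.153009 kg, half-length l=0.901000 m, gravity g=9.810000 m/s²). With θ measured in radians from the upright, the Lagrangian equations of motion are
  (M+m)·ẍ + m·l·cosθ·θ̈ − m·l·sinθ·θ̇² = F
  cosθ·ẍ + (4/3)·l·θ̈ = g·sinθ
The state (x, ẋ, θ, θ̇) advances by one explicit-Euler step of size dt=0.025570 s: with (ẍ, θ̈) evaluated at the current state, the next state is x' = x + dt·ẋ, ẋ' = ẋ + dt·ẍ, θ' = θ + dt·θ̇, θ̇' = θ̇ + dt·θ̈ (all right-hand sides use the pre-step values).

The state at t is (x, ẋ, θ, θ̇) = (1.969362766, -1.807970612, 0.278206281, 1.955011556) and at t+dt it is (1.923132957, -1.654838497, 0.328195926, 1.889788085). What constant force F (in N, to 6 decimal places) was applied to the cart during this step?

F = 11.853129 N

ẍ = (ẋ'−ẋ)/dt = (-1.654838497−-1.807970612)/0.025570 = 5.988741
θ̈ = (θ̇'−θ̇)/dt = (1.889788085−1.955011556)/0.025570 = -2.550781
sinθ=0.274631, cosθ=0.961550
F = (M+m)·ẍ + m·l·cosθ·θ̈ − m·l·sinθ·θ̇² = 12.335969 + -0.338132 − 0.144707 = 11.853129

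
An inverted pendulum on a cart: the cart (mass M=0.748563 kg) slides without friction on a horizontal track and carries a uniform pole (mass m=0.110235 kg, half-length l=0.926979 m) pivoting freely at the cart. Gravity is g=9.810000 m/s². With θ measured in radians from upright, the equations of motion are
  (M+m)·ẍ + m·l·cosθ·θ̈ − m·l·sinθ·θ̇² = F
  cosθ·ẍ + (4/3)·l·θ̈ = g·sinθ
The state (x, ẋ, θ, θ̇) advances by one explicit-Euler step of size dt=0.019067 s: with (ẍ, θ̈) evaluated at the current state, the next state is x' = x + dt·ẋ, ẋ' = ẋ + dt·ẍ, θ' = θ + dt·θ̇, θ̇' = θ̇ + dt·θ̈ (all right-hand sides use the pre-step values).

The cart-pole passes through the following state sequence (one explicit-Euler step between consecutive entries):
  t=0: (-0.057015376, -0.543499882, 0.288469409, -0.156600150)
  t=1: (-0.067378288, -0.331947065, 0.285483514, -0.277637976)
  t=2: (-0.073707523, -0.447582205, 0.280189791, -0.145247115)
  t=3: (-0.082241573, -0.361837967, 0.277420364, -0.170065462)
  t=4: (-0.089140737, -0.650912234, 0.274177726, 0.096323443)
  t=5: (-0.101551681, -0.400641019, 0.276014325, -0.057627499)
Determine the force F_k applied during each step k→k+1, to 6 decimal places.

step 0→1:
  ẍ = (ẋ'−ẋ)/dt = (-0.331947065−-0.543499882)/0.019067 = 11.095234
  θ̈ = (θ̇'−θ̇)/dt = (-0.277637976−-0.156600150)/0.019067 = -6.348027
  sinθ=0.284485, cosθ=0.958680
  F = (M+m)·ẍ + m·l·cosθ·θ̈ − m·l·sinθ·θ̇² = 9.528564 + -0.621873 − 0.000713 = 8.905978
step 1→2:
  ẍ = (ẋ'−ẋ)/dt = (-0.447582205−-0.331947065)/0.019067 = -6.064674
  θ̈ = (θ̇'−θ̇)/dt = (-0.145247115−-0.277637976)/0.019067 = 6.943455
  sinθ=0.281621, cosθ=0.959526
  F = (M+m)·ẍ + m·l·cosθ·θ̈ − m·l·sinθ·θ̇² = -5.208330 + 0.680803 − 0.002218 = -4.529745
step 2→3:
  ẍ = (ẋ'−ẋ)/dt = (-0.361837967−-0.447582205)/0.019067 = 4.496997
  θ̈ = (θ̇'−θ̇)/dt = (-0.170065462−-0.145247115)/0.019067 = -1.301639
  sinθ=0.276538, cosθ=0.961003
  F = (M+m)·ẍ + m·l·cosθ·θ̈ − m·l·sinθ·θ̇² = 3.862012 + -0.127822 − 0.000596 = 3.733594
step 3→4:
  ẍ = (ẋ'−ẋ)/dt = (-0.650912234−-0.361837967)/0.019067 = -15.160973
  θ̈ = (θ̇'−θ̇)/dt = (0.096323443−-0.170065462)/0.019067 = 13.971202
  sinθ=0.273876, cosθ=0.961765
  F = (M+m)·ẍ + m·l·cosθ·θ̈ − m·l·sinθ·θ̇² = -13.020213 + 1.373068 − 0.000809 = -11.647954
step 4→5:
  ẍ = (ẋ'−ẋ)/dt = (-0.400641019−-0.650912234)/0.019067 = 13.125883
  θ̈ = (θ̇'−θ̇)/dt = (-0.057627499−0.096323443)/0.019067 = -8.074209
  sinθ=0.270755, cosθ=0.962648
  F = (M+m)·ẍ + m·l·cosθ·θ̈ − m·l·sinθ·θ̇² = 11.272482 + -0.794250 − 0.000257 = 10.477976

F_0 = 8.905978 N
F_1 = -4.529745 N
F_2 = 3.733594 N
F_3 = -11.647954 N
F_4 = 10.477976 N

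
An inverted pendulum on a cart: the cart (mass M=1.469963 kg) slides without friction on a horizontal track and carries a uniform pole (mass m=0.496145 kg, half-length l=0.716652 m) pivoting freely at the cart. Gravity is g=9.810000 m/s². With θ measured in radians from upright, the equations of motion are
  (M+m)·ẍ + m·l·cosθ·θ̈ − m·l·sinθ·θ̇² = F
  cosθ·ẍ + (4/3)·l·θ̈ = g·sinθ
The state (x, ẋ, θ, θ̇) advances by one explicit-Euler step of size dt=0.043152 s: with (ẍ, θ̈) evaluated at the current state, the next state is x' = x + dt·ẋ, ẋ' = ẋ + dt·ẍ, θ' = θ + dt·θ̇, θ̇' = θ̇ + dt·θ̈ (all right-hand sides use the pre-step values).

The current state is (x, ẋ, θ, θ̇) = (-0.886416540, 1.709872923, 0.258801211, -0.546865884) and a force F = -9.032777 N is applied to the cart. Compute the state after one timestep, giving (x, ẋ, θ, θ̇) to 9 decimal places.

sinθ=0.255921870, cosθ=0.966697469
temp = (F + m·l·θ̇²·sinθ)/(M+m) = (-9.032777 + 0.027213600)/1.966108 = -4.580401178
θ̈ = (g·sinθ − cosθ·temp)/(l·(4/3 − m·cos²θ/(M+m))) = 8.821553729
ẍ = temp − m·l·θ̈·cosθ/(M+m) = -6.122617273
Euler: x'=-0.886416540+0.043152·1.709872923=-0.812632104, ẋ'=1.709872923+0.043152·-6.122617273=1.445669742
       θ'=0.258801211+0.043152·-0.546865884=0.235202854, θ̇'=-0.546865884+0.043152·8.821553729=-0.166198198

(-0.812632104, 1.445669742, 0.235202854, -0.166198198)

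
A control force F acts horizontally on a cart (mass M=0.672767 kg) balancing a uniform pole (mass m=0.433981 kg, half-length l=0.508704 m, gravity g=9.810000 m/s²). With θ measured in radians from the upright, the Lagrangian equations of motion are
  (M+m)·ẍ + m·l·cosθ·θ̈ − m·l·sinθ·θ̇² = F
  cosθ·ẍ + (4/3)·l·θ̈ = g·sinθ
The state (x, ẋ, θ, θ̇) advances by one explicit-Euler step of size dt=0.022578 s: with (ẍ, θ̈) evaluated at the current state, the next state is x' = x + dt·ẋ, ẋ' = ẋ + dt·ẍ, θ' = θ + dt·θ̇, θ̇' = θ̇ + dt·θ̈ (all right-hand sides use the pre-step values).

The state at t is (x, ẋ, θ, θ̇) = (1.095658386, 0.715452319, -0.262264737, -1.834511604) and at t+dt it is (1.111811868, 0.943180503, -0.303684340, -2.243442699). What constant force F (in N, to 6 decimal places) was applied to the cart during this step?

F = 7.493806 N

ẍ = (ẋ'−ẋ)/dt = (0.943180503−0.715452319)/0.022578 = 10.086287
θ̈ = (θ̇'−θ̇)/dt = (-2.243442699−-1.834511604)/0.022578 = -18.111927
sinθ=-0.259269, cosθ=0.965805
F = (M+m)·ẍ + m·l·cosθ·θ̈ − m·l·sinθ·θ̇² = 11.162978 + -3.861803 − -0.192631 = 7.493806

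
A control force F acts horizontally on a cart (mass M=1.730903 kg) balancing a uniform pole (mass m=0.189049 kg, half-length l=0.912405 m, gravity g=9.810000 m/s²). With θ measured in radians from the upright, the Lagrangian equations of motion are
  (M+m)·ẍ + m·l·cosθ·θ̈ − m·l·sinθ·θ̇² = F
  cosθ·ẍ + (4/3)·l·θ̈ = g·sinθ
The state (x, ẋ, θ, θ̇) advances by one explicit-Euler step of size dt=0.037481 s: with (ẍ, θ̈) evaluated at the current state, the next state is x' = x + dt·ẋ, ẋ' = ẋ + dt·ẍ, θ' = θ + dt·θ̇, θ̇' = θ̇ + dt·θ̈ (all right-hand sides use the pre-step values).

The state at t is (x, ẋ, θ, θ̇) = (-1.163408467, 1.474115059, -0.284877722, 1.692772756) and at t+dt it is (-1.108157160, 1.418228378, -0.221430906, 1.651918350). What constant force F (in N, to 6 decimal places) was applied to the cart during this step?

F = -2.904305 N

ẍ = (ẋ'−ẋ)/dt = (1.418228378−1.474115059)/0.037481 = -1.491067
θ̈ = (θ̇'−θ̇)/dt = (1.651918350−1.692772756)/0.037481 = -1.090003
sinθ=-0.281040, cosθ=0.959696
F = (M+m)·ẍ + m·l·cosθ·θ̈ − m·l·sinθ·θ̇² = -2.862777 + -0.180436 − -0.138908 = -2.904305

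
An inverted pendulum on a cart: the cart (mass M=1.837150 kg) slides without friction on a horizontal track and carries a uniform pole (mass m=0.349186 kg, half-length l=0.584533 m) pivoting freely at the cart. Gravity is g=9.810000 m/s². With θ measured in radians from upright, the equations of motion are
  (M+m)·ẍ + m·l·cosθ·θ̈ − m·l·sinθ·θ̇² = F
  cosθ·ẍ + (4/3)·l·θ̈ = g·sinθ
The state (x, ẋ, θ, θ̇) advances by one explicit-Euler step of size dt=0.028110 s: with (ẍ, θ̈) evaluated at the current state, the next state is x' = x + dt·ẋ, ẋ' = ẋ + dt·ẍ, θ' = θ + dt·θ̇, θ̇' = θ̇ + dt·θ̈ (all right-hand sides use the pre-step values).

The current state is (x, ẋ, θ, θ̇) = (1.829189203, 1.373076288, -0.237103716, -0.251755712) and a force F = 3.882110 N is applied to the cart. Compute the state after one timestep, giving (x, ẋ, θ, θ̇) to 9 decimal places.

(1.867786377, 1.437819004, -0.244180569, -0.415609554)

sinθ=-0.234888363, cosθ=0.972022354
temp = (F + m·l·θ̇²·sinθ)/(M+m) = (3.882110 + -0.003038687)/2.186336 = 1.774233838
θ̈ = (g·sinθ − cosθ·temp)/(l·(4/3 − m·cos²θ/(M+m))) = -5.829023193
ẍ = temp − m·l·θ̈·cosθ/(M+m) = 2.303191592
Euler: x'=1.829189203+0.028110·1.373076288=1.867786377, ẋ'=1.373076288+0.028110·2.303191592=1.437819004
       θ'=-0.237103716+0.028110·-0.251755712=-0.244180569, θ̇'=-0.251755712+0.028110·-5.829023193=-0.415609554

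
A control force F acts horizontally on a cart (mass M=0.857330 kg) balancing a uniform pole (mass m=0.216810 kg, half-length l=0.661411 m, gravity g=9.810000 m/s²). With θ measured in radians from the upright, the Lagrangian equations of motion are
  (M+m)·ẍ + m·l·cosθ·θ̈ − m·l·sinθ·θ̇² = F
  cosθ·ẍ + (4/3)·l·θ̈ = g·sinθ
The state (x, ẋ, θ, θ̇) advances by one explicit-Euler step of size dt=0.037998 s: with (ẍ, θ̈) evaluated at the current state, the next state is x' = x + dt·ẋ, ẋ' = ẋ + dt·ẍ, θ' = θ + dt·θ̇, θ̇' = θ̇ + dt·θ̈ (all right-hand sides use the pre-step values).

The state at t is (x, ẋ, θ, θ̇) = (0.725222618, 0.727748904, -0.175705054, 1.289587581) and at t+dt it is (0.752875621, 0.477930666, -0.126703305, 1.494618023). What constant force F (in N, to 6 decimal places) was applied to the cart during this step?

F = -6.258407 N

ẍ = (ẋ'−ẋ)/dt = (0.477930666−0.727748904)/0.037998 = -6.574510
θ̈ = (θ̇'−θ̇)/dt = (1.494618023−1.289587581)/0.037998 = 5.395822
sinθ=-0.174802, cosθ=0.984604
F = (M+m)·ẍ + m·l·cosθ·θ̈ − m·l·sinθ·θ̇² = -7.061944 + 0.761850 − -0.041687 = -6.258407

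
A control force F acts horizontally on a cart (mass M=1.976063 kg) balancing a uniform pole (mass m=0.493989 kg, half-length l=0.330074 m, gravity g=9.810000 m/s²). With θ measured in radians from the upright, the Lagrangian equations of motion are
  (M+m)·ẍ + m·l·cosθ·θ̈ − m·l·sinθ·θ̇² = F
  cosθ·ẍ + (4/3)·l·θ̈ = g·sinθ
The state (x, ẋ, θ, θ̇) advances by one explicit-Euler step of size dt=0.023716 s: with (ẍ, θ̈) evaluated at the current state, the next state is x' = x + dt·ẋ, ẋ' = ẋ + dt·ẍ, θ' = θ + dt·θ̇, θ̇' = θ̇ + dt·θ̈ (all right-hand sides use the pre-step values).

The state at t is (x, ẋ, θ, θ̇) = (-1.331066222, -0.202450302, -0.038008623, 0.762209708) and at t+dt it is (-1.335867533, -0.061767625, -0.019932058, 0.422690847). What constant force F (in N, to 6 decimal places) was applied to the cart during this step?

ẍ = (ẋ'−ẋ)/dt = (-0.061767625−-0.202450302)/0.023716 = 5.931973
θ̈ = (θ̇'−θ̇)/dt = (0.422690847−0.762209708)/0.023716 = -14.316025
sinθ=-0.037999, cosθ=0.999278
F = (M+m)·ẍ + m·l·cosθ·θ̈ − m·l·sinθ·θ̇² = 14.652282 + -2.332584 − -0.003600 = 12.323298

F = 12.323298 N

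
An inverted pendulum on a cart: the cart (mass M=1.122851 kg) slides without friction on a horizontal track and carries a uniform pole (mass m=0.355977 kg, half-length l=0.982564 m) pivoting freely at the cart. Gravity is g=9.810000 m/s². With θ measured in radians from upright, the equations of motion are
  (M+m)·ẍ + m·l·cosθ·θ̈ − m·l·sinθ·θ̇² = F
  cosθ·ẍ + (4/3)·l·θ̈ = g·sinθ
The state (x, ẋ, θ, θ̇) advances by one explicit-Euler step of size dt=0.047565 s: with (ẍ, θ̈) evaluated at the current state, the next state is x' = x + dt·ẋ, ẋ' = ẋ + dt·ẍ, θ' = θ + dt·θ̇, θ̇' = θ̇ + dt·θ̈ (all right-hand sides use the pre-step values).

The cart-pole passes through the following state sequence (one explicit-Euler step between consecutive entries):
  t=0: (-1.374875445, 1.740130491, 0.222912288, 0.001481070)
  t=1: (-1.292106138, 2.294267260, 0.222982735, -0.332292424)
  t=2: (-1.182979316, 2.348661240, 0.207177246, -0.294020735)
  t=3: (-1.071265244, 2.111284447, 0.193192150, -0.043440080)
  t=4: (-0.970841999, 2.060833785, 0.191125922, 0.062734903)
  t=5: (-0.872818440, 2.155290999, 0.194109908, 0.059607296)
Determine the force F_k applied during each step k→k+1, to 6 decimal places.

step 0→1:
  ẍ = (ẋ'−ẋ)/dt = (2.294267260−1.740130491)/0.047565 = 11.650095
  θ̈ = (θ̇'−θ̇)/dt = (-0.332292424−0.001481070)/0.047565 = -7.017208
  sinθ=0.221071, cosθ=0.975258
  F = (M+m)·ẍ + m·l·cosθ·θ̈ − m·l·sinθ·θ̇² = 17.228487 + -2.393683 − 0.000000 = 14.834804
step 1→2:
  ẍ = (ẋ'−ẋ)/dt = (2.348661240−2.294267260)/0.047565 = 1.143572
  θ̈ = (θ̇'−θ̇)/dt = (-0.294020735−-0.332292424)/0.047565 = 0.804619
  sinθ=0.221139, cosθ=0.975242
  F = (M+m)·ẍ + m·l·cosθ·θ̈ − m·l·sinθ·θ̇² = 1.691146 + 0.274464 − 0.008541 = 1.957069
step 2→3:
  ẍ = (ẋ'−ẋ)/dt = (2.111284447−2.348661240)/0.047565 = -4.990577
  θ̈ = (θ̇'−θ̇)/dt = (-0.043440080−-0.294020735)/0.047565 = 5.268173
  sinθ=0.205698, cosθ=0.978615
  F = (M+m)·ẍ + m·l·cosθ·θ̈ − m·l·sinθ·θ̇² = -7.380205 + 1.803246 − 0.006220 = -5.583179
step 3→4:
  ẍ = (ẋ'−ẋ)/dt = (2.060833785−2.111284447)/0.047565 = -1.060668
  θ̈ = (θ̇'−θ̇)/dt = (0.062734903−-0.043440080)/0.047565 = 2.232208
  sinθ=0.191993, cosθ=0.981396
  F = (M+m)·ẍ + m·l·cosθ·θ̈ − m·l·sinθ·θ̇² = -1.568545 + 0.766235 − 0.000127 = -0.802437
step 4→5:
  ẍ = (ẋ'−ẋ)/dt = (2.155290999−2.060833785)/0.047565 = 1.985855
  θ̈ = (θ̇'−θ̇)/dt = (0.059607296−0.062734903)/0.047565 = -0.065754
  sinθ=0.189964, cosθ=0.981791
  F = (M+m)·ẍ + m·l·cosθ·θ̈ − m·l·sinθ·θ̇² = 2.936739 + -0.022580 − 0.000262 = 2.913897

F_0 = 14.834804 N
F_1 = 1.957069 N
F_2 = -5.583179 N
F_3 = -0.802437 N
F_4 = 2.913897 N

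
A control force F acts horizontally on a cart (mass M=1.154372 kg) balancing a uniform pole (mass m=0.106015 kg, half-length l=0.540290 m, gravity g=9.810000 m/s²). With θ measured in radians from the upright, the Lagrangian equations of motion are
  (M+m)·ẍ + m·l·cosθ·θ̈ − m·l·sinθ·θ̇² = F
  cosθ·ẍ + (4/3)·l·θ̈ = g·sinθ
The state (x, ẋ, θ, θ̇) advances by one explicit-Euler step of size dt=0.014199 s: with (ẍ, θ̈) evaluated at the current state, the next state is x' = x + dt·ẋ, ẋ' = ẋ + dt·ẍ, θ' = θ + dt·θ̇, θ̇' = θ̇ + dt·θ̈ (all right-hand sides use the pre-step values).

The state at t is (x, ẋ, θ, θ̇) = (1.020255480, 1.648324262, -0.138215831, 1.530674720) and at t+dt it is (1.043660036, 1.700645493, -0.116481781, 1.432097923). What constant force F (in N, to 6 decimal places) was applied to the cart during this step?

ẍ = (ẋ'−ẋ)/dt = (1.700645493−1.648324262)/0.014199 = 3.684853
θ̈ = (θ̇'−θ̇)/dt = (1.432097923−1.530674720)/0.014199 = -6.942517
sinθ=-0.137776, cosθ=0.990463
F = (M+m)·ẍ + m·l·cosθ·θ̈ − m·l·sinθ·θ̇² = 4.644341 + -0.393867 − -0.018490 = 4.268964

F = 4.268964 N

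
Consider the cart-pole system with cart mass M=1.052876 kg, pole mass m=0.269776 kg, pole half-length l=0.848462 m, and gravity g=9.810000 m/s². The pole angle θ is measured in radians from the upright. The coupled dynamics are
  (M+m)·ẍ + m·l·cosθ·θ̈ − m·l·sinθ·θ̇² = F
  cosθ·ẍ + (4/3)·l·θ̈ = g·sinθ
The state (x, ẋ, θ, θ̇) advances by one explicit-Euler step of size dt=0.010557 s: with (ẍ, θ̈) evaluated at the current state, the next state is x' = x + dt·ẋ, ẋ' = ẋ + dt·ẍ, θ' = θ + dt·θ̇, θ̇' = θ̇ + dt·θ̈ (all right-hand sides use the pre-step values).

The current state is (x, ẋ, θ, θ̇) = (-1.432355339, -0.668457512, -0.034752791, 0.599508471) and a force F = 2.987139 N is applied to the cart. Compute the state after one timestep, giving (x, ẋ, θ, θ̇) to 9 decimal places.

sinθ=-0.034745796, cosθ=0.999396183
temp = (F + m·l·θ̇²·sinθ)/(M+m) = (2.987139 + -0.002858437)/1.322652 = 2.256285526
θ̈ = (g·sinθ − cosθ·temp)/(l·(4/3 − m·cos²θ/(M+m))) = -2.708354263
ẍ = temp − m·l·θ̈·cosθ/(M+m) = 2.724703198
Euler: x'=-1.432355339+0.010557·-0.668457512=-1.439412245, ẋ'=-0.668457512+0.010557·2.724703198=-0.639692820
       θ'=-0.034752791+0.010557·0.599508471=-0.028423780, θ̇'=0.599508471+0.010557·-2.708354263=0.570916375

(-1.439412245, -0.639692820, -0.028423780, 0.570916375)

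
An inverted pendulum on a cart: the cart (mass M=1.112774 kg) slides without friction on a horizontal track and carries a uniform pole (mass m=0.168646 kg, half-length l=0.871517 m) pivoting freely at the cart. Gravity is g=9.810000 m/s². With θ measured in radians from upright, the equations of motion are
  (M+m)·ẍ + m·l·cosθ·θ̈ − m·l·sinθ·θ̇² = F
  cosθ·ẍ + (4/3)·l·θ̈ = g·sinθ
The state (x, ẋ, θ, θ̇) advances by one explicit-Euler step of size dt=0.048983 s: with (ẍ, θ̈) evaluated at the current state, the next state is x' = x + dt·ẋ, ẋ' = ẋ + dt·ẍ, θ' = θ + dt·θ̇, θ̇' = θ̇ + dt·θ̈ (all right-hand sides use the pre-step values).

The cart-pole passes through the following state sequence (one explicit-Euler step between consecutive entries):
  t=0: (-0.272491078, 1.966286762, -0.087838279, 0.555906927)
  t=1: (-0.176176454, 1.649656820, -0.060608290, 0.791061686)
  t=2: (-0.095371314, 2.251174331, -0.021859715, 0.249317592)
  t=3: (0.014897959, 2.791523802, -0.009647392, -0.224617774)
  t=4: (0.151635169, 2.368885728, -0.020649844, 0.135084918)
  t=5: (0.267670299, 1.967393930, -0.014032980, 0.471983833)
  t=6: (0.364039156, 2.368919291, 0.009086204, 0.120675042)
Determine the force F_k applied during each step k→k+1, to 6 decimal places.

F_0 = -7.576332 N
F_1 = 14.119006 N
F_2 = 12.714269 N
F_3 = -9.977084 N
F_4 = -9.492493 N
F_5 = 9.450536 N

step 0→1:
  ẍ = (ẋ'−ẋ)/dt = (1.649656820−1.966286762)/0.048983 = -6.464078
  θ̈ = (θ̇'−θ̇)/dt = (0.791061686−0.555906927)/0.048983 = 4.800742
  sinθ=-0.087725, cosθ=0.996145
  F = (M+m)·ẍ + m·l·cosθ·θ̈ − m·l·sinθ·θ̇² = -8.283199 + 0.702882 − -0.003985 = -7.576332
step 1→2:
  ẍ = (ẋ'−ẋ)/dt = (2.251174331−1.649656820)/0.048983 = 12.280128
  θ̈ = (θ̇'−θ̇)/dt = (0.249317592−0.791061686)/0.048983 = -11.059839
  sinθ=-0.060571, cosθ=0.998164
  F = (M+m)·ẍ + m·l·cosθ·θ̈ − m·l·sinθ·θ̇² = 15.736002 + -1.622567 − -0.005571 = 14.119006
step 2→3:
  ẍ = (ẋ'−ẋ)/dt = (2.791523802−2.251174331)/0.048983 = 11.031367
  θ̈ = (θ̇'−θ̇)/dt = (-0.224617774−0.249317592)/0.048983 = -9.675507
  sinθ=-0.021858, cosθ=0.999761
  F = (M+m)·ẍ + m·l·cosθ·θ̈ − m·l·sinθ·θ̇² = 14.135815 + -1.421746 − -0.000200 = 12.714269
step 3→4:
  ẍ = (ẋ'−ẋ)/dt = (2.368885728−2.791523802)/0.048983 = -8.628260
  θ̈ = (θ̇'−θ̇)/dt = (0.135084918−-0.224617774)/0.048983 = 7.343419
  sinθ=-0.009647, cosθ=0.999953
  F = (M+m)·ẍ + m·l·cosθ·θ̈ − m·l·sinθ·θ̇² = -11.056425 + 1.079270 − -0.000072 = -9.977084
step 4→5:
  ẍ = (ẋ'−ẋ)/dt = (1.967393930−2.368885728)/0.048983 = -8.196554
  θ̈ = (θ̇'−θ̇)/dt = (0.471983833−0.135084918)/0.048983 = 6.877874
  sinθ=-0.020648, cosθ=0.999787
  F = (M+m)·ẍ + m·l·cosθ·θ̈ − m·l·sinθ·θ̇² = -10.503228 + 1.010680 − -0.000055 = -9.492493
step 5→6:
  ẍ = (ẋ'−ẋ)/dt = (2.368919291−1.967393930)/0.048983 = 8.197239
  θ̈ = (θ̇'−θ̇)/dt = (0.120675042−0.471983833)/0.048983 = -7.172055
  sinθ=-0.014033, cosθ=0.999902
  F = (M+m)·ẍ + m·l·cosθ·θ̈ − m·l·sinθ·θ̇² = 10.504106 + -1.054030 − -0.000459 = 9.450536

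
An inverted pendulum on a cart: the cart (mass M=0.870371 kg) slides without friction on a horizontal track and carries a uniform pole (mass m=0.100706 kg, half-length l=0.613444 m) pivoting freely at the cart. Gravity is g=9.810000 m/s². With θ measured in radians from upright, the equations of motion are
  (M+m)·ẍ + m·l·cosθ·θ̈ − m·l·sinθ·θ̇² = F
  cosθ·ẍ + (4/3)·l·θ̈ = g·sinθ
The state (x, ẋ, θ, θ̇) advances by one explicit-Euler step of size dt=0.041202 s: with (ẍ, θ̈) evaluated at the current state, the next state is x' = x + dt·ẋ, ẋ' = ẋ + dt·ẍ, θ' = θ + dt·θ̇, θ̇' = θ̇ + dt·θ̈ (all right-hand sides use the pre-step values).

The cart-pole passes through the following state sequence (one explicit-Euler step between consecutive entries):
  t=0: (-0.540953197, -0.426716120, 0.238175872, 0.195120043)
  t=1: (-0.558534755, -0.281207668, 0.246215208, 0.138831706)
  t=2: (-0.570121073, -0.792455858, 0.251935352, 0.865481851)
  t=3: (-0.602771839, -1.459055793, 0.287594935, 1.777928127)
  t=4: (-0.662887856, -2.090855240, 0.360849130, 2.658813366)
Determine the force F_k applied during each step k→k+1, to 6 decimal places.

F_0 = 3.346873 N
F_1 = -10.993071 N
F_2 = -14.397504 N
F_3 = -13.679537 N

step 0→1:
  ẍ = (ẋ'−ẋ)/dt = (-0.281207668−-0.426716120)/0.041202 = 3.531587
  θ̈ = (θ̇'−θ̇)/dt = (0.138831706−0.195120043)/0.041202 = -1.366155
  sinθ=0.235930, cosθ=0.971770
  F = (M+m)·ẍ + m·l·cosθ·θ̈ − m·l·sinθ·θ̇² = 3.429443 + -0.082015 − 0.000555 = 3.346873
step 1→2:
  ẍ = (ẋ'−ẋ)/dt = (-0.792455858−-0.281207668)/0.041202 = -12.408334
  θ̈ = (θ̇'−θ̇)/dt = (0.865481851−0.138831706)/0.041202 = 17.636283
  sinθ=0.243735, cosθ=0.969842
  F = (M+m)·ẍ + m·l·cosθ·θ̈ − m·l·sinθ·θ̇² = -12.049448 + 1.056667 − 0.000290 = -10.993071
step 2→3:
  ẍ = (ẋ'−ẋ)/dt = (-1.459055793−-0.792455858)/0.041202 = -16.178825
  θ̈ = (θ̇'−θ̇)/dt = (1.777928127−0.865481851)/0.041202 = 22.145679
  sinθ=0.249279, cosθ=0.968432
  F = (M+m)·ẍ + m·l·cosθ·θ̈ − m·l·sinθ·θ̇² = -15.710885 + 1.324916 − 0.011535 = -14.397504
step 3→4:
  ẍ = (ẋ'−ẋ)/dt = (-2.090855240−-1.459055793)/0.041202 = -15.334194
  θ̈ = (θ̇'−θ̇)/dt = (2.658813366−1.777928127)/0.041202 = 21.379672
  sinθ=0.283647, cosθ=0.958929
  F = (M+m)·ẍ + m·l·cosθ·θ̈ − m·l·sinθ·θ̇² = -14.890683 + 1.266536 − 0.055391 = -13.679537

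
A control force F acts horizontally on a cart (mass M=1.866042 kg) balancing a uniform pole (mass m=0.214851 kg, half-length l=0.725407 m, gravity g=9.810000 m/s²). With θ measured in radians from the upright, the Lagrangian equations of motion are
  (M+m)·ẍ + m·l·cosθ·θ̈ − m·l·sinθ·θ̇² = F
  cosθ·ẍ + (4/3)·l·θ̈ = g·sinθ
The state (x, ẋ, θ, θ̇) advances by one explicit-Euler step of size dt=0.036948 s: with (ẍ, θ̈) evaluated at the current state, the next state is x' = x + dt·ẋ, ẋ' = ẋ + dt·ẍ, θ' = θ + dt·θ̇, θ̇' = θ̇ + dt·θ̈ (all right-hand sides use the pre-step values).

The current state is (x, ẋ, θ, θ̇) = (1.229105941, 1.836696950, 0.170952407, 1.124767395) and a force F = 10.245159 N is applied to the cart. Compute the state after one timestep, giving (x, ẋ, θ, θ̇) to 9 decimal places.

(1.296968220, 2.028955678, 0.212510313, 0.992640682)

sinθ=0.170120950, cosθ=0.985423189
temp = (F + m·l·θ̇²·sinθ)/(M+m) = (10.245159 + 0.033543035)/2.080893 = 4.939562983
θ̈ = (g·sinθ − cosθ·temp)/(l·(4/3 − m·cos²θ/(M+m))) = -3.576017996
ẍ = temp − m·l·θ̈·cosθ/(M+m) = 5.203494860
Euler: x'=1.229105941+0.036948·1.836696950=1.296968220, ẋ'=1.836696950+0.036948·5.203494860=2.028955678
       θ'=0.170952407+0.036948·1.124767395=0.212510313, θ̇'=1.124767395+0.036948·-3.576017996=0.992640682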